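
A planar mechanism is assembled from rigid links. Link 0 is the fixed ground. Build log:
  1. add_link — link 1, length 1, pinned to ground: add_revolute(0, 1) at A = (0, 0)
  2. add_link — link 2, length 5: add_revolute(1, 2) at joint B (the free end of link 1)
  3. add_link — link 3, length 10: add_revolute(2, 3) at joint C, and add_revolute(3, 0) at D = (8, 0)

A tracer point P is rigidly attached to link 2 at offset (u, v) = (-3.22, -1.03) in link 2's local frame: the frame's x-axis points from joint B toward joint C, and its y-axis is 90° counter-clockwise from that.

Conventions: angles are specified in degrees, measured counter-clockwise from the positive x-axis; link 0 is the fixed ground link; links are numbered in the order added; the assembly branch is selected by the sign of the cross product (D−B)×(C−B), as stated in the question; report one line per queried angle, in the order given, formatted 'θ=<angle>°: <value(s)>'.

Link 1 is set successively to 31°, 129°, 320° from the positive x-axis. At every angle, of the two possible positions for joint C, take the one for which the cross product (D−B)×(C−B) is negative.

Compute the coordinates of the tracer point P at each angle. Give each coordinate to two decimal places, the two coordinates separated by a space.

A=(0,0), D=(8.00,0)
θ=31°: B = A + 1.00·(cos31°, sin31°) = (0.8572, 0.5150)
θ=31°: |BD| = 7.1614
θ=31°: circle(B,5.00) ∩ circle(D,10.00): a=-1.6557, h=4.7179
θ=31°:   candidates: C₊=(-0.4550,5.3398) cross=33.787; C₋=(-1.1336,-4.0716) cross=-33.787
θ=31°:   branch - wants cross < 0 → take C=(-1.1336,-4.0716) (cross=-33.787)
θ=31°: ex = (C−B)/|BC| = (-0.3982,-0.9173); ey = (0.9173,-0.3982)
θ=31°: P = B + -3.22·ex + -1.03·ey = (1.1944,3.8789)
θ=129°: B = A + 1.00·(cos129°, sin129°) = (-0.6293, 0.7771)
θ=129°: |BD| = 8.6642
θ=129°: circle(B,5.00) ∩ circle(D,10.00): a=0.0040, h=5.0000
θ=129°:   candidates: C₊=(-0.1769,5.7566) cross=43.321; C₋=(-1.0738,-4.2031) cross=-43.321
θ=129°:   branch - wants cross < 0 → take C=(-1.0738,-4.2031) (cross=-43.321)
θ=129°: ex = (C−B)/|BC| = (-0.0889,-0.9960); ey = (0.9960,-0.0889)
θ=129°: P = B + -3.22·ex + -1.03·ey = (-1.3690,4.0760)
θ=320°: B = A + 1.00·(cos320°, sin320°) = (0.7660, -0.6428)
θ=320°: |BD| = 7.2625
θ=320°: circle(B,5.00) ∩ circle(D,10.00): a=-1.5323, h=4.7594
θ=320°:   candidates: C₊=(-1.1815,3.9623) cross=34.565; C₋=(-0.3390,-5.5191) cross=-34.565
θ=320°:   branch - wants cross < 0 → take C=(-0.3390,-5.5191) (cross=-34.565)
θ=320°: ex = (C−B)/|BC| = (-0.2210,-0.9753); ey = (0.9753,-0.2210)
θ=320°: P = B + -3.22·ex + -1.03·ey = (0.4732,2.7252)

θ=31°: 1.19 3.88
θ=129°: -1.37 4.08
θ=320°: 0.47 2.73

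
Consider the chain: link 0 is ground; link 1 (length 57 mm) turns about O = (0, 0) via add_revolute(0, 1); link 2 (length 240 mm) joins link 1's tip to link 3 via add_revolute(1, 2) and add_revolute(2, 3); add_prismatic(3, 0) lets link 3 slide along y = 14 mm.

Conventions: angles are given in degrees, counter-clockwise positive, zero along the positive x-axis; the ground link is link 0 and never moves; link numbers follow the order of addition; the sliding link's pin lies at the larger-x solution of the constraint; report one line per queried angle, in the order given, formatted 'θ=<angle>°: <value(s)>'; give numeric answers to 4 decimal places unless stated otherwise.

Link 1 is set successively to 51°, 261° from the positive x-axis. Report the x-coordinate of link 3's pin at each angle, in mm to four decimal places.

geometry: r = 57 mm, L = 240 mm, e = 14 mm
θ=51°: crank pin P = (r cos θ, r sin θ) = (35.871262, 44.297320)
θ=51°: h = r sin θ − e = 44.297320 − 14 = 30.297320
θ=51°: x = r cos θ + √(L² − h²) = 35.871262 + 238.079971 = 273.951233
θ=261°: crank pin P = (r cos θ, r sin θ) = (-8.916765, -56.298235)
θ=261°: h = r sin θ − e = -56.298235 − 14 = -70.298235
θ=261°: x = r cos θ + √(L² − h²) = -8.916765 + 229.473654 = 220.556890

θ=51°: 273.9512
θ=261°: 220.5569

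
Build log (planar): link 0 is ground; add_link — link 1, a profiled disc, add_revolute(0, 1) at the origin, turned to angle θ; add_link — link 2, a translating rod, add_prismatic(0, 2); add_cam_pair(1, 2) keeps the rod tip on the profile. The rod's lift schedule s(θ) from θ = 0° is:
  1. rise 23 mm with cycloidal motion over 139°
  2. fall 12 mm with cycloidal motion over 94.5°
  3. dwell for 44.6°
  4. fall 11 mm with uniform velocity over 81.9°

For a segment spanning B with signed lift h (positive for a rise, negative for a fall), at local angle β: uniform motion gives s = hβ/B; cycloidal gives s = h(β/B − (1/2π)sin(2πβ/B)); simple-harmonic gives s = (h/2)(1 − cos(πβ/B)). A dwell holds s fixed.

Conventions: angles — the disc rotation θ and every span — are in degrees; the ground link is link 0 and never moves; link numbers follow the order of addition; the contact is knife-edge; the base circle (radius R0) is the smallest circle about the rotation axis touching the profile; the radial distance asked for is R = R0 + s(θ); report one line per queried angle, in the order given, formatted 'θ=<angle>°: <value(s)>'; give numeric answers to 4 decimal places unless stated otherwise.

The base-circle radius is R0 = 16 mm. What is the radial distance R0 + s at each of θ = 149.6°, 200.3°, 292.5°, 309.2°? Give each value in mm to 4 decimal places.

seg 1 [0°–139°] cycloidal, h=23: full span → s += 23 → s = 23.0000
seg 2 [139°–233.5°] cycloidal, h=-12: θ=149.6° here. β=10.6, B=94.5. -12·(0.1122 − sin(2π·0.1122)/(2π)) = -0.1087 → s = 22.8913
seg 2 [139°–233.5°] cycloidal, h=-12: θ=200.3° here. β=61.3, B=94.5. -12·(0.6487 − sin(2π·0.6487)/(2π)) = -9.3199 → s = 13.6801
seg 2 [139°–233.5°] cycloidal, h=-12: full span → s += -12 → s = 11.0000
seg 3 [233.5°–278.1°] dwell: s stays 11.0000
seg 4 [278.1°–360°] uniform, h=-11: θ=292.5° here. β=14.4, B=81.9. -11·14.4/81.9 = -1.9341 → s = 9.0659
seg 4 [278.1°–360°] uniform, h=-11: θ=309.2° here. β=31.1, B=81.9. -11·31.1/81.9 = -4.1770 → s = 6.8230
θ=149.6°: R = R0 + s = 16 + 22.8913 = 38.8913
θ=200.3°: R = R0 + s = 16 + 13.6801 = 29.6801
θ=292.5°: R = R0 + s = 16 + 9.0659 = 25.0659
θ=309.2°: R = R0 + s = 16 + 6.8230 = 22.8230

θ=149.6°: 38.8913
θ=200.3°: 29.6801
θ=292.5°: 25.0659
θ=309.2°: 22.8230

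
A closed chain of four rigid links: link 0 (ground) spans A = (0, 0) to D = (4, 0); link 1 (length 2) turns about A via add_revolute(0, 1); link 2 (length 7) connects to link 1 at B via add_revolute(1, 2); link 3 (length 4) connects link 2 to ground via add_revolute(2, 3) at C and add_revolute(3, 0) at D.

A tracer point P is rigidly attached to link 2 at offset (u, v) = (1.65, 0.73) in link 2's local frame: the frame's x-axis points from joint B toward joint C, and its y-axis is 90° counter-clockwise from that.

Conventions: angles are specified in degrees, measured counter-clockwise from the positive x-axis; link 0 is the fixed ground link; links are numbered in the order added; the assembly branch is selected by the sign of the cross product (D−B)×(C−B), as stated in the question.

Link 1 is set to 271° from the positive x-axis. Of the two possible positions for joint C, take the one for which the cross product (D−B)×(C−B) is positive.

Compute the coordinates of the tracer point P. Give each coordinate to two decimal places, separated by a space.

A=(0,0), D=(4.00,0)
B = A + 2.00·(cos271°, sin271°) = (0.0349, -1.9997)
|BD| = 4.4408
circle(B,7.00) ∩ circle(D,4.00): a=5.9359, h=3.7101
  candidates: C₊=(3.6643,3.9859) cross=16.476; C₋=(7.0056,-2.6394) cross=-16.476
  branch + wants cross > 0 → take C=(3.6643,3.9859) (cross=16.476)
ex = (C−B)/|BC| = (0.5185,0.8551); ey = (-0.8551,0.5185)
P = B + 1.65·ex + 0.73·ey = (0.2662,-0.2103)

0.27 -0.21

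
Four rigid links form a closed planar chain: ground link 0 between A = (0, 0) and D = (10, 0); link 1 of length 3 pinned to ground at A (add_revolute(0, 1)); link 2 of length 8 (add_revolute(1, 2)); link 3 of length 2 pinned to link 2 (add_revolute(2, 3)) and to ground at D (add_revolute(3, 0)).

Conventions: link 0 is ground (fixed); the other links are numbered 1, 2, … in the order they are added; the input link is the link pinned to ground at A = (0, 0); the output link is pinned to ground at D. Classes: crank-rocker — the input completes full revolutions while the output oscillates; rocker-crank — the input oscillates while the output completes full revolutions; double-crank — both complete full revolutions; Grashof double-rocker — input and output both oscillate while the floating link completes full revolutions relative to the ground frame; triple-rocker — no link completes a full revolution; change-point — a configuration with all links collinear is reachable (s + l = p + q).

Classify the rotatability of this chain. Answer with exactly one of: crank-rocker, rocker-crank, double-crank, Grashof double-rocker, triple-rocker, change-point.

lengths: ground=10, input=3, coupler=8, output=2
sorted: s=2 (shortest), l=10 (longest), p+q=11
s + l = 12 vs p + q = 11
s + l > p + q → non-Grashof → no link fully rotates → triple-rocker

triple-rocker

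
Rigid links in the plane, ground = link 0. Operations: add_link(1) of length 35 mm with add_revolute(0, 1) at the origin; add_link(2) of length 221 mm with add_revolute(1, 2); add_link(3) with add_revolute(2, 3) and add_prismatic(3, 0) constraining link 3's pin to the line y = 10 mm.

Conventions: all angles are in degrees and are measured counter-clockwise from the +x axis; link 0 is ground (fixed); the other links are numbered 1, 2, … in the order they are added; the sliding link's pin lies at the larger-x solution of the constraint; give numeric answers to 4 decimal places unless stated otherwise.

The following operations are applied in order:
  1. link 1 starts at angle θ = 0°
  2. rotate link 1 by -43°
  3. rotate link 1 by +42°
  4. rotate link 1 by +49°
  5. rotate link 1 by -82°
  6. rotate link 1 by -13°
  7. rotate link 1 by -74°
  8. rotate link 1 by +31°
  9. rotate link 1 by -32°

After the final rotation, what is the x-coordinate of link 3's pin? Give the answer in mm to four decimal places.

geometry: r = 35 mm, L = 221 mm, e = 10 mm; θ starts at 0°
rotate link 1 by -43°: θ ← 0° -43° = -43°
rotate link 1 by +42°: θ ← -43° +42° = -1°
rotate link 1 by +49°: θ ← -1° +49° = 48°
rotate link 1 by -82°: θ ← 48° -82° = -34°
rotate link 1 by -13°: θ ← -34° -13° = -47°
rotate link 1 by -74°: θ ← -47° -74° = -121°
rotate link 1 by +31°: θ ← -121° +31° = -90°
rotate link 1 by -32°: θ ← -90° -32° = -122°
crank pin P = (r cos θ, r sin θ) = (-18.547174, -29.681683)
h = r sin θ − e = -29.681683 − 10 = -39.681683
x = r cos θ + √(L² − h²) = -18.547174 + 217.408289 = 198.861114

198.8611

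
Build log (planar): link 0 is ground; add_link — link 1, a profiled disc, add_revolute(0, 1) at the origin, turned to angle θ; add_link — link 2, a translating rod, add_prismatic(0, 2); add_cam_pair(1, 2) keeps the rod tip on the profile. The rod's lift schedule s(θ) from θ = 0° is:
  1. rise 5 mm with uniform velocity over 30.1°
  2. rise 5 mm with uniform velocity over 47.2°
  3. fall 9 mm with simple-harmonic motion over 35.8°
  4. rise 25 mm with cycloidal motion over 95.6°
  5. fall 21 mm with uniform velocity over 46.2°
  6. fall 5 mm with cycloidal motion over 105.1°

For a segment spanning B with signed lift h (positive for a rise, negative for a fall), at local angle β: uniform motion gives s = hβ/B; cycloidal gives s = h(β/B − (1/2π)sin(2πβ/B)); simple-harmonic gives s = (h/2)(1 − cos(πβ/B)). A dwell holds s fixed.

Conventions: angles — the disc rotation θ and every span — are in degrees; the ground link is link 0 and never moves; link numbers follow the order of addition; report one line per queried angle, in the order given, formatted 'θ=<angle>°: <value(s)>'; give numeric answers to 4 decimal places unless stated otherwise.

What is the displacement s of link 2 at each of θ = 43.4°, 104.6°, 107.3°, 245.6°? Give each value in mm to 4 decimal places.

seg 1 [0°–30.1°] uniform, h=5: full span → s += 5 → s = 5.0000
seg 2 [30.1°–77.3°] uniform, h=5: θ=43.4° here. β=13.3, B=47.2. 5·13.3/47.2 = 1.4089 → s = 6.4089
seg 2 [30.1°–77.3°] uniform, h=5: full span → s += 5 → s = 10.0000
seg 3 [77.3°–113.1°] simple-harmonic, h=-9: θ=104.6° here. β=27.3, B=35.8. -9/2·(1 − cos(π·0.7626)) = -7.8051 → s = 2.1949
seg 3 [77.3°–113.1°] simple-harmonic, h=-9: θ=107.3° here. β=30, B=35.8. -9/2·(1 − cos(π·0.8380)) = -8.4296 → s = 1.5704
seg 3 [77.3°–113.1°] simple-harmonic, h=-9: full span → s += -9 → s = 1.0000
seg 4 [113.1°–208.7°] cycloidal, h=25: full span → s += 25 → s = 26.0000
seg 5 [208.7°–254.9°] uniform, h=-21: θ=245.6° here. β=36.9, B=46.2. -21·36.9/46.2 = -16.7727 → s = 9.2273

θ=43.4°: 6.4089
θ=104.6°: 2.1949
θ=107.3°: 1.5704
θ=245.6°: 9.2273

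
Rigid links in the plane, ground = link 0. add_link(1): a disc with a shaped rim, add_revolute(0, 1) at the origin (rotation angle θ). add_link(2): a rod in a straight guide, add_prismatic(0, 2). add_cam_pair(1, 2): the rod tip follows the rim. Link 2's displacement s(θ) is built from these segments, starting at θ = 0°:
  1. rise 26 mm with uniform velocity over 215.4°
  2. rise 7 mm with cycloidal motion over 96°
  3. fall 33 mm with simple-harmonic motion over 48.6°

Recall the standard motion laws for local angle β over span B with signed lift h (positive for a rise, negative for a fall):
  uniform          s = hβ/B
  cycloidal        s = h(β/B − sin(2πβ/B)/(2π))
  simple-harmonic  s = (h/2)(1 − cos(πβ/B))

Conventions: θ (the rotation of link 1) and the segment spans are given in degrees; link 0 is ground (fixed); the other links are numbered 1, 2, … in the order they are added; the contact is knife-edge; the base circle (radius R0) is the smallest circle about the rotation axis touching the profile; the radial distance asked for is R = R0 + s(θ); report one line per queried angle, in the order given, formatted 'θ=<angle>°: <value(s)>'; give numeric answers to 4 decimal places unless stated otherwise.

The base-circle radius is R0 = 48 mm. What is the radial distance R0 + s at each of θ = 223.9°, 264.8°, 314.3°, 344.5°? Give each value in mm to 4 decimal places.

segment 1 (0° to 215.4°, uniform, h = 26) is passed completely: s = 0.0000 + (26) = 26.0000
θ = 223.9° falls in segment 2 (215.4° to 311.4°, cycloidal, h = 7): β = 223.9 − 215.4 = 8.5°, B = 96°; Δs = 7·(0.0885 − sin(2π·0.0885)/(2π)) = 0.0315; s = 26.0000 + 0.0315 = 26.0315
θ = 264.8° falls in segment 2 (215.4° to 311.4°, cycloidal, h = 7): β = 264.8 − 215.4 = 49.4°, B = 96°; Δs = 7·(0.5146 − sin(2π·0.5146)/(2π)) = 3.7040; s = 26.0000 + 3.7040 = 29.7040
segment 2 (215.4° to 311.4°, cycloidal, h = 7) is passed completely: s = 26.0000 + (7) = 33.0000
θ = 314.3° falls in segment 3 (311.4° to 360°, simple-harmonic, h = -33): β = 314.3 − 311.4 = 2.9°, B = 48.6°; Δs = -33/2·(1 − cos(π·0.0597)) = -0.2891; s = 33.0000 − 0.2891 = 32.7109
θ = 344.5° falls in segment 3 (311.4° to 360°, simple-harmonic, h = -33): β = 344.5 − 311.4 = 33.1°, B = 48.6°; Δs = -33/2·(1 − cos(π·0.6811)) = -25.3879; s = 33.0000 − 25.3879 = 7.6121
θ=223.9°: R = R0 + s = 48 + 26.0315 = 74.0315
θ=264.8°: R = R0 + s = 48 + 29.7040 = 77.7040
θ=314.3°: R = R0 + s = 48 + 32.7109 = 80.7109
θ=344.5°: R = R0 + s = 48 + 7.6121 = 55.6121

θ=223.9°: 74.0315
θ=264.8°: 77.7040
θ=314.3°: 80.7109
θ=344.5°: 55.6121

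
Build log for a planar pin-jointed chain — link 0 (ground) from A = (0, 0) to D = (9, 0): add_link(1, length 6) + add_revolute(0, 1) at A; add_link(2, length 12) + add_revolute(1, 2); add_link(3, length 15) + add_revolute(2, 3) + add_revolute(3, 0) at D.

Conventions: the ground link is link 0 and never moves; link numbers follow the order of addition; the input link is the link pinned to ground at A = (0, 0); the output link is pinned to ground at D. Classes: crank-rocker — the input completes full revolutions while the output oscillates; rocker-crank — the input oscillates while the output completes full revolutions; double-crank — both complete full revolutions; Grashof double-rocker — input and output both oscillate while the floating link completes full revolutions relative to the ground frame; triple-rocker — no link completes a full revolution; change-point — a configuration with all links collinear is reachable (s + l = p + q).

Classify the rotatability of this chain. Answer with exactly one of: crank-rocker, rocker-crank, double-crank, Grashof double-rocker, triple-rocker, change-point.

lengths: ground=9, input=6, coupler=12, output=15
sorted: s=6 (shortest), l=15 (longest), p+q=21
s + l = 21 vs p + q = 21
s + l = p + q → change-point (collinear configuration reachable)

change-point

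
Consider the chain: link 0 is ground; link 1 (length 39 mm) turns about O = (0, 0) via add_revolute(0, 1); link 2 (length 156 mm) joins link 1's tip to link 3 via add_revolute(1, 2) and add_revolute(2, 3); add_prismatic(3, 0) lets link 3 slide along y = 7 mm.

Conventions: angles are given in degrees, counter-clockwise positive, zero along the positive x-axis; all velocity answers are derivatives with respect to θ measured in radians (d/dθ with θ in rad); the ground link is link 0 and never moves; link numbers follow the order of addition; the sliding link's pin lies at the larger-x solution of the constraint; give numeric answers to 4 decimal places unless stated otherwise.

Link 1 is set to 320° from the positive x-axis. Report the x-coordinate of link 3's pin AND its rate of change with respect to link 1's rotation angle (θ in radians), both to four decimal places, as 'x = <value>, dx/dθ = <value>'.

geometry: r = 39 mm, L = 156 mm, e = 7 mm
crank pin P = (r cos θ, r sin θ) = (29.875733, -25.068717)
h = r sin θ − e = -25.068717 − 7 = -32.068717
x = r cos θ + √(L² − h²) = 29.875733 + 152.668259 = 182.543993
dx/dθ = −r sin θ − h·r cos θ/√(L² − h²) (θ in radians; h = -32.068717) = 31.344261

x = 182.5440, dx/dθ = 31.3443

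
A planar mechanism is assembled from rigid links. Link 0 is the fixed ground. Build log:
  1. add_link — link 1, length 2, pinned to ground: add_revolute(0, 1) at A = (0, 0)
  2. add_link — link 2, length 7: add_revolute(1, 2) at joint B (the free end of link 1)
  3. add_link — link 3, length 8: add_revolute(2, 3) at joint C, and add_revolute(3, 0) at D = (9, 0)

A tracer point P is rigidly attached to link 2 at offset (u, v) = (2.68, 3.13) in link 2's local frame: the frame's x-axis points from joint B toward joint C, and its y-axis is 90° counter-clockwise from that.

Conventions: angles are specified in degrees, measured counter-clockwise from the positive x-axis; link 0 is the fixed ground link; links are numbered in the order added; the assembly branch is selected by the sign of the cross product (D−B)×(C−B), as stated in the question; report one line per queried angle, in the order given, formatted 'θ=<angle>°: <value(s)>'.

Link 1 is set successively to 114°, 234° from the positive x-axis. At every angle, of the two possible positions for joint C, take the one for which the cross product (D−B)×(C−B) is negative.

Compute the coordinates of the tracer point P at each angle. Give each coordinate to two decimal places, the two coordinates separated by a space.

A=(0,0), D=(9.00,0)
θ=114°: B = A + 2.00·(cos114°, sin114°) = (-0.8135, 1.8271)
θ=114°: |BD| = 9.9821
θ=114°: circle(B,7.00) ∩ circle(D,8.00): a=4.2397, h=5.5700
θ=114°:   candidates: C₊=(4.3741,6.5270) cross=55.600; C₋=(2.3351,-4.4248) cross=-55.600
θ=114°:   branch - wants cross < 0 → take C=(2.3351,-4.4248) (cross=-55.600)
θ=114°: ex = (C−B)/|BC| = (0.4498,-0.8931); ey = (0.8931,0.4498)
θ=114°: P = B + 2.68·ex + 3.13·ey = (3.1875,0.8414)
θ=234°: B = A + 2.00·(cos234°, sin234°) = (-1.1756, -1.6180)
θ=234°: |BD| = 10.3034
θ=234°: circle(B,7.00) ∩ circle(D,8.00): a=4.4238, h=5.4249
θ=234°:   candidates: C₊=(2.3414,4.4343) cross=55.895; C₋=(4.0453,-6.2810) cross=-55.895
θ=234°:   branch - wants cross < 0 → take C=(4.0453,-6.2810) (cross=-55.895)
θ=234°: ex = (C−B)/|BC| = (0.7458,-0.6661); ey = (0.6661,0.7458)
θ=234°: P = B + 2.68·ex + 3.13·ey = (2.9083,-1.0688)

θ=114°: 3.19 0.84
θ=234°: 2.91 -1.07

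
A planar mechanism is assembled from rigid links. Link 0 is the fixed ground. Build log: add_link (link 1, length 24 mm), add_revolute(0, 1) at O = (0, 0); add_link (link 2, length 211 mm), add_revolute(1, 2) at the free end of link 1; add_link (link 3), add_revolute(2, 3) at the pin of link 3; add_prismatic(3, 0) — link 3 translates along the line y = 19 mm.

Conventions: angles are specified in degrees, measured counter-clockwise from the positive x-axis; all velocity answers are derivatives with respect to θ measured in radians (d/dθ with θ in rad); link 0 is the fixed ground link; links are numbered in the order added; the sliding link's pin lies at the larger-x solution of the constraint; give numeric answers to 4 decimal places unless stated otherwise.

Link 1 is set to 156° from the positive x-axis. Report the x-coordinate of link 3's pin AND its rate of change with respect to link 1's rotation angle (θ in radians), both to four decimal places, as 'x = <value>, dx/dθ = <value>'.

geometry: r = 24 mm, L = 211 mm, e = 19 mm
crank pin P = (r cos θ, r sin θ) = (-21.925091, 9.761679)
h = r sin θ − e = 9.761679 − 19 = -9.238321
x = r cos θ + √(L² − h²) = -21.925091 + 210.797660 = 188.872569
dx/dθ = −r sin θ − h·r cos θ/√(L² − h²) (θ in radians; h = -9.238321) = -10.722558

x = 188.8726, dx/dθ = -10.7226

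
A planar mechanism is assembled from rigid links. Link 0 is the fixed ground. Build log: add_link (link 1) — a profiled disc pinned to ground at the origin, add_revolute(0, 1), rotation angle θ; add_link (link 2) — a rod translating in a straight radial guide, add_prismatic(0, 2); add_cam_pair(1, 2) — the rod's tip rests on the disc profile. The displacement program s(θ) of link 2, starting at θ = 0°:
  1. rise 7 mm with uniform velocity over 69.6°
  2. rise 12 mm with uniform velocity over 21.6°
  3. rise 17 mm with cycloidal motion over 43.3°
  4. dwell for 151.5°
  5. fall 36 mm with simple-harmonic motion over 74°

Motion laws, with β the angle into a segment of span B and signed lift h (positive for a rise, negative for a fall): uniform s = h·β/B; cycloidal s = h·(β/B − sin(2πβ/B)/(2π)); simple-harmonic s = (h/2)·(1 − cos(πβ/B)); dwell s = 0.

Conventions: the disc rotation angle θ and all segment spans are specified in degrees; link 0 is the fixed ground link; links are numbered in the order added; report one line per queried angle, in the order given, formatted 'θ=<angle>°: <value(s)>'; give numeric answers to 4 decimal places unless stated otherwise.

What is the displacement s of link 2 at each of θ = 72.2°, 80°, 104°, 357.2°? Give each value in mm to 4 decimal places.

seg 1 [0°–69.6°] uniform, h=7: full span → s += 7 → s = 7.0000
seg 2 [69.6°–91.2°] uniform, h=12: θ=72.2° here. β=2.6, B=21.6. 12·2.6/21.6 = 1.4444 → s = 8.4444
seg 2 [69.6°–91.2°] uniform, h=12: θ=80° here. β=10.4, B=21.6. 12·10.4/21.6 = 5.7778 → s = 12.7778
seg 2 [69.6°–91.2°] uniform, h=12: full span → s += 12 → s = 19.0000
seg 3 [91.2°–134.5°] cycloidal, h=17: θ=104° here. β=12.8, B=43.3. 17·(0.2956 − sin(2π·0.2956)/(2π)) = 2.4301 → s = 21.4301
seg 3 [91.2°–134.5°] cycloidal, h=17: full span → s += 17 → s = 36.0000
seg 4 [134.5°–286°] dwell: s stays 36.0000
seg 5 [286°–360°] simple-harmonic, h=-36: θ=357.2° here. β=71.2, B=74. -36/2·(1 − cos(π·0.9622)) = -35.8730 → s = 0.1270

θ=72.2°: 8.4444
θ=80°: 12.7778
θ=104°: 21.4301
θ=357.2°: 0.1270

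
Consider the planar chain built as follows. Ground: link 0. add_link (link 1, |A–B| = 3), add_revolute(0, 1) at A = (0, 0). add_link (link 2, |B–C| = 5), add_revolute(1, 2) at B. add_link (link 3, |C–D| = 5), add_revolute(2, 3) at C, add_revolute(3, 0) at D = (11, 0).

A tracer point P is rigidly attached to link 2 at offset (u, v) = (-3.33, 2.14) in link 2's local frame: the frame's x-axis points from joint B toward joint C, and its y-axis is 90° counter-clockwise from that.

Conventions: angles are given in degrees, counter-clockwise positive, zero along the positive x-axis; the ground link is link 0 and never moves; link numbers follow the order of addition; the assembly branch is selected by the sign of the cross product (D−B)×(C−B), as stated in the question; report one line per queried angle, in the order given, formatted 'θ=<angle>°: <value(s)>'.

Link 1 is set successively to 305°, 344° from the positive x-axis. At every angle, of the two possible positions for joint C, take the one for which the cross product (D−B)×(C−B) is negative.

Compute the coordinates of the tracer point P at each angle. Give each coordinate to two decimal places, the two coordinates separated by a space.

A=(0,0), D=(11.00,0)
θ=305°: B = A + 3.00·(cos305°, sin305°) = (1.7207, -2.4575)
θ=305°: |BD| = 9.5992
θ=305°: circle(B,5.00) ∩ circle(D,5.00): a=4.7996, h=1.4014
θ=305°:   candidates: C₊=(6.0016,0.1260) cross=13.453; C₋=(6.7191,-2.5835) cross=-13.453
θ=305°:   branch - wants cross < 0 → take C=(6.7191,-2.5835) (cross=-13.453)
θ=305°: ex = (C−B)/|BC| = (0.9997,-0.0252); ey = (0.0252,0.9997)
θ=305°: P = B + -3.33·ex + 2.14·ey = (-1.5543,-0.2342)
θ=344°: B = A + 3.00·(cos344°, sin344°) = (2.8838, -0.8269)
θ=344°: |BD| = 8.1582
θ=344°: circle(B,5.00) ∩ circle(D,5.00): a=4.0791, h=2.8915
θ=344°:   candidates: C₊=(6.6488,2.4632) cross=23.590; C₋=(7.2350,-3.2901) cross=-23.590
θ=344°:   branch - wants cross < 0 → take C=(7.2350,-3.2901) (cross=-23.590)
θ=344°: ex = (C−B)/|BC| = (0.8702,-0.4926); ey = (0.4926,0.8702)
θ=344°: P = B + -3.33·ex + 2.14·ey = (1.0401,2.6759)

θ=305°: -1.55 -0.23
θ=344°: 1.04 2.68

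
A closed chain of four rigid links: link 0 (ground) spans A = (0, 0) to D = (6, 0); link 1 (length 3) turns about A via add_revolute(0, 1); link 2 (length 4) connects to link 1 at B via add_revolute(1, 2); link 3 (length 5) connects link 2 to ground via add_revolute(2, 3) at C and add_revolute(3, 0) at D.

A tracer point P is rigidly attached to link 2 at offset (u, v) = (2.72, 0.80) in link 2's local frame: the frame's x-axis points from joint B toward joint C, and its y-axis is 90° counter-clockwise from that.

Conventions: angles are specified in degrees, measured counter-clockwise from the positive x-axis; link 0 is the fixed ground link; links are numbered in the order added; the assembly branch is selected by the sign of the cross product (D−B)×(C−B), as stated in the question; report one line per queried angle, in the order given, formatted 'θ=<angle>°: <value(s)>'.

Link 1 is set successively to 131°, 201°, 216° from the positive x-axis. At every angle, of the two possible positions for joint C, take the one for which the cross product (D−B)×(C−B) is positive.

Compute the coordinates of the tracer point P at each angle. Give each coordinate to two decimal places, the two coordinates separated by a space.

A=(0,0), D=(6.00,0)
θ=131°: B = A + 3.00·(cos131°, sin131°) = (-1.9682, 2.2641)
θ=131°: |BD| = 8.2836
θ=131°: circle(B,4.00) ∩ circle(D,5.00): a=3.5986, h=1.7465
θ=131°:   candidates: C₊=(1.9707,2.9606) cross=14.468; C₋=(1.0160,-0.3995) cross=-14.468
θ=131°:   branch + wants cross > 0 → take C=(1.9707,2.9606) (cross=14.468)
θ=131°: ex = (C−B)/|BC| = (0.9847,0.1741); ey = (-0.1741,0.9847)
θ=131°: P = B + 2.72·ex + 0.80·ey = (0.5710,3.5255)
θ=201°: B = A + 3.00·(cos201°, sin201°) = (-2.8007, -1.0751)
θ=201°: |BD| = 8.8662
θ=201°: circle(B,4.00) ∩ circle(D,5.00): a=3.9255, h=0.7682
θ=201°:   candidates: C₊=(1.0027,0.1635) cross=6.811; C₋=(1.1890,-1.3617) cross=-6.811
θ=201°:   branch + wants cross > 0 → take C=(1.0027,0.1635) (cross=6.811)
θ=201°: ex = (C−B)/|BC| = (0.9509,0.3096); ey = (-0.3096,0.9509)
θ=201°: P = B + 2.72·ex + 0.80·ey = (-0.4621,0.5278)
θ=216°: B = A + 3.00·(cos216°, sin216°) = (-2.4271, -1.7634)
θ=216°: |BD| = 8.6096
θ=216°: circle(B,4.00) ∩ circle(D,5.00): a=3.7821, h=1.3022
θ=216°:   candidates: C₊=(1.0082,0.2858) cross=11.211; C₋=(1.5416,-2.2633) cross=-11.211
θ=216°:   branch + wants cross > 0 → take C=(1.0082,0.2858) (cross=11.211)
θ=216°: ex = (C−B)/|BC| = (0.8588,0.5123); ey = (-0.5123,0.8588)
θ=216°: P = B + 2.72·ex + 0.80·ey = (-0.5009,0.3171)

θ=131°: 0.57 3.53
θ=201°: -0.46 0.53
θ=216°: -0.50 0.32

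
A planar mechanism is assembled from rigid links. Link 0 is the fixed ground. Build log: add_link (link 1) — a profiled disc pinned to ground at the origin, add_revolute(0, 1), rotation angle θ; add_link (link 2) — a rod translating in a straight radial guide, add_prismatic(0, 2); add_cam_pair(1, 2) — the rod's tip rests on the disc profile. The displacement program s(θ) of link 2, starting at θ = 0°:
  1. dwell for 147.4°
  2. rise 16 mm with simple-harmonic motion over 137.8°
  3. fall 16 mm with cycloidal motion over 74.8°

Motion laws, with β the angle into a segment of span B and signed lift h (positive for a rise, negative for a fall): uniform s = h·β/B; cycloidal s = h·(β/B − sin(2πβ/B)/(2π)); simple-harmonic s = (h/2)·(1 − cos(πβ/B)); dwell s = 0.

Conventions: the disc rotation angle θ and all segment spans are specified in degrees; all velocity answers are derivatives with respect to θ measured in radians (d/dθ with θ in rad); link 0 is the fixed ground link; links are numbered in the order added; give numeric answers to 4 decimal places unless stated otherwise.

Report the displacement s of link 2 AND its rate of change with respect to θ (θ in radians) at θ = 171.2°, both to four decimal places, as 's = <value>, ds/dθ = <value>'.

seg 1 [0°–147.4°] dwell: s stays 0.0000
seg 2 [147.4°–285.2°] simple-harmonic, h=16: θ=171.2° here. β=23.8, B=137.8. 16/2·(1 − cos(π·0.1727)) = 1.1490 → s = 1.1490
velocity in seg [147.4°–285.2°] (simple-harmonic), θ in radians: β = 23.8° = 0.4154 rad, B = 137.8° = 2.4051 rad; ds/dθ = (πh/(2B)) sin(πβ/B) = (π·16/(2·2.4051)) sin(π·0.1727) = 5.395945 mm/rad

s = 1.1490, ds/dθ = 5.3959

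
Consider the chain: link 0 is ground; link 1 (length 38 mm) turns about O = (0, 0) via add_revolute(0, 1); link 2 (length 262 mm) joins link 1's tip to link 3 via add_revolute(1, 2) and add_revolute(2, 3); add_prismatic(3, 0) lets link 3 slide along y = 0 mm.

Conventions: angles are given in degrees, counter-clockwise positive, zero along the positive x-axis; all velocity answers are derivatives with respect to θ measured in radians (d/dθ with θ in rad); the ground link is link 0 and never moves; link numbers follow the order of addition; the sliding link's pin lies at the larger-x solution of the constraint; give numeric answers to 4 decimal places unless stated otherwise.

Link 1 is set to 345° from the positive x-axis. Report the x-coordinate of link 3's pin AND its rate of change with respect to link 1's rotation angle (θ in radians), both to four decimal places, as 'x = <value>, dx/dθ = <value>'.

geometry: r = 38 mm, L = 262 mm, e = 0 mm
crank pin P = (r cos θ, r sin θ) = (36.705181, -9.835124)
h = r sin θ − e = -9.835124 − 0 = -9.835124
x = r cos θ + √(L² − h²) = 36.705181 + 261.815336 = 298.520518
dx/dθ = −r sin θ − h·r cos θ/√(L² − h²) (θ in radians; h = -9.835124) = 11.213958

x = 298.5205, dx/dθ = 11.2140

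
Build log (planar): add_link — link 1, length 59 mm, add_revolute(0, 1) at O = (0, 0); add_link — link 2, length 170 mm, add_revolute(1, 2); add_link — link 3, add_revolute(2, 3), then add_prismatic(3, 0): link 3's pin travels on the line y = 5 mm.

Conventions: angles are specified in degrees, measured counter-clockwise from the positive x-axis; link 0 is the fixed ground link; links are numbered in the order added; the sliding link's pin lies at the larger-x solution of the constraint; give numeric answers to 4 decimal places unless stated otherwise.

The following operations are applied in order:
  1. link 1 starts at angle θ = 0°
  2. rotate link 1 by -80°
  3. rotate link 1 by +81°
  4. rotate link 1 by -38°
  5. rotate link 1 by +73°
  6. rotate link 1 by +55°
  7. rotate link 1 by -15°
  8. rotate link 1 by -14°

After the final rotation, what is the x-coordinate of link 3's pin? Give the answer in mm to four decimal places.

geometry: r = 59 mm, L = 170 mm, e = 5 mm; θ starts at 0°
rotate link 1 by -80°: θ ← 0° -80° = -80°
rotate link 1 by +81°: θ ← -80° +81° = 1°
rotate link 1 by -38°: θ ← 1° -38° = -37°
rotate link 1 by +73°: θ ← -37° +73° = 36°
rotate link 1 by +55°: θ ← 36° +55° = 91°
rotate link 1 by -15°: θ ← 91° -15° = 76°
rotate link 1 by -14°: θ ← 76° -14° = 62°
crank pin P = (r cos θ, r sin θ) = (27.698822, 52.093908)
h = r sin θ − e = 52.093908 − 5 = 47.093908
x = r cos θ + √(L² − h²) = 27.698822 + 163.346759 = 191.045582

191.0456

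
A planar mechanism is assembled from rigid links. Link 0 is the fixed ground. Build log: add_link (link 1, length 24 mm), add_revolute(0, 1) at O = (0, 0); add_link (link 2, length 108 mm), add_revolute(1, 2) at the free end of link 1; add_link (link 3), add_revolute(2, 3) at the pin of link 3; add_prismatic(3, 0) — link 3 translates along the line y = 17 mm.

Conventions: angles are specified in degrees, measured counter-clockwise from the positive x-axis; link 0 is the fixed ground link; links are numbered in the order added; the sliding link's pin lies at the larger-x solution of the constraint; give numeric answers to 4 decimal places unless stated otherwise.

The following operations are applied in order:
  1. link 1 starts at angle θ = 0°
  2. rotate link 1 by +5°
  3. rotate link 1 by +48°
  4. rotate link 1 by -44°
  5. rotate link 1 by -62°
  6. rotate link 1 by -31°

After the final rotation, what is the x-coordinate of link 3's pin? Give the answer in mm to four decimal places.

geometry: r = 24 mm, L = 108 mm, e = 17 mm; θ starts at 0°
rotate link 1 by +5°: θ ← 0° +5° = 5°
rotate link 1 by +48°: θ ← 5° +48° = 53°
rotate link 1 by -44°: θ ← 53° -44° = 9°
rotate link 1 by -62°: θ ← 9° -62° = -53°
rotate link 1 by -31°: θ ← -53° -31° = -84°
crank pin P = (r cos θ, r sin θ) = (2.508683, -23.868525)
h = r sin θ − e = -23.868525 − 17 = -40.868525
x = r cos θ + √(L² − h²) = 2.508683 + 99.968813 = 102.477496

102.4775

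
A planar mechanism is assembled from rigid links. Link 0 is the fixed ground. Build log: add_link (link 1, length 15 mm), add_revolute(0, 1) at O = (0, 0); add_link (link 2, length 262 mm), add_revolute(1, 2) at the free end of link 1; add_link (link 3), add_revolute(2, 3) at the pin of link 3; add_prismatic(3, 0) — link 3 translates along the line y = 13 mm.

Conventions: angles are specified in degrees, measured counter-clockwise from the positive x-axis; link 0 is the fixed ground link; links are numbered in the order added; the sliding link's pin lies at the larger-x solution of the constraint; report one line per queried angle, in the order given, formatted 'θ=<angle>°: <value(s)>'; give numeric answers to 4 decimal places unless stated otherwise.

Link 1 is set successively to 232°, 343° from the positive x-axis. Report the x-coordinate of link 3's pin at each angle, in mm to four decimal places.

geometry: r = 15 mm, L = 262 mm, e = 13 mm
θ=232°: crank pin P = (r cos θ, r sin θ) = (-9.234922, -11.820161)
θ=232°: h = r sin θ − e = -11.820161 − 13 = -24.820161
θ=232°: x = r cos θ + √(L² − h²) = -9.234922 + 260.821701 = 251.586779
θ=343°: crank pin P = (r cos θ, r sin θ) = (14.344571, -4.385576)
θ=343°: h = r sin θ − e = -4.385576 − 13 = -17.385576
θ=343°: x = r cos θ + √(L² − h²) = 14.344571 + 261.422535 = 275.767106

θ=232°: 251.5868
θ=343°: 275.7671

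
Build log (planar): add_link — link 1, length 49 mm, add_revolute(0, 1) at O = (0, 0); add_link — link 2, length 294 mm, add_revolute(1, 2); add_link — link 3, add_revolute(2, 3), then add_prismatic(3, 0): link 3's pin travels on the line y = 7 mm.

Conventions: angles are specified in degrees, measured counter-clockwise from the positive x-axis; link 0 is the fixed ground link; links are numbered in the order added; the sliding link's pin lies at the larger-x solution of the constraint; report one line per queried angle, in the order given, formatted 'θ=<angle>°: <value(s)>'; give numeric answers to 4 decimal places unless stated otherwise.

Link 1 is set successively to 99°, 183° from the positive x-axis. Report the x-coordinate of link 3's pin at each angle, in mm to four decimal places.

geometry: r = 49 mm, L = 294 mm, e = 7 mm
θ=99°: crank pin P = (r cos θ, r sin θ) = (-7.665289, 48.396729)
θ=99°: h = r sin θ − e = 48.396729 − 7 = 41.396729
θ=99°: x = r cos θ + √(L² − h²) = -7.665289 + 291.070972 = 283.405683
θ=183°: crank pin P = (r cos θ, r sin θ) = (-48.932847, -2.564462)
θ=183°: h = r sin θ − e = -2.564462 − 7 = -9.564462
θ=183°: x = r cos θ + √(L² − h²) = -48.932847 + 293.844382 = 244.911535

θ=99°: 283.4057
θ=183°: 244.9115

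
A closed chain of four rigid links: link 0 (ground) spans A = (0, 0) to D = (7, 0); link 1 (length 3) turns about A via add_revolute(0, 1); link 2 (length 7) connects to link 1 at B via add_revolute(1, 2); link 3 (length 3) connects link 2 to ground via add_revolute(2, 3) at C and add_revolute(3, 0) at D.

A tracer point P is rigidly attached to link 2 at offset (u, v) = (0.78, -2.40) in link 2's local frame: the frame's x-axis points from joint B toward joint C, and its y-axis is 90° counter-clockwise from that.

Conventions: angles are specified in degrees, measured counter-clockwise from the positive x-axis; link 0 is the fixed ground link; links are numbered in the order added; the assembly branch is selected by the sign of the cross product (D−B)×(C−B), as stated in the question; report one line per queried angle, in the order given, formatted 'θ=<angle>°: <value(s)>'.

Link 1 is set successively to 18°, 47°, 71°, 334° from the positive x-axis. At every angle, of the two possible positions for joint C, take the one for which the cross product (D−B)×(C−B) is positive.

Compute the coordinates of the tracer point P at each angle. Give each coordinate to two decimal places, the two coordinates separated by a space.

A=(0,0), D=(7.00,0)
θ=18°: B = A + 3.00·(cos18°, sin18°) = (2.8532, 0.9271)
θ=18°: |BD| = 4.2492
θ=18°: circle(B,7.00) ∩ circle(D,3.00): a=6.8314, h=1.5272
θ=18°:   candidates: C₊=(9.8532,0.9271) cross=6.489; C₋=(9.1868,-2.0538) cross=-6.489
θ=18°:   branch + wants cross > 0 → take C=(9.8532,0.9271) (cross=6.489)
θ=18°: ex = (C−B)/|BC| = (1.0000,0.0000); ey = (-0.0000,1.0000)
θ=18°: P = B + 0.78·ex + -2.40·ey = (3.6332,-1.4729)
θ=47°: B = A + 3.00·(cos47°, sin47°) = (2.0460, 2.1941)
θ=47°: |BD| = 5.4181
θ=47°: circle(B,7.00) ∩ circle(D,3.00): a=6.4004, h=2.8346
θ=47°:   candidates: C₊=(9.0460,2.1941) cross=15.358; C₋=(6.7502,-2.9896) cross=-15.358
θ=47°:   branch + wants cross > 0 → take C=(9.0460,2.1941) (cross=15.358)
θ=47°: ex = (C−B)/|BC| = (1.0000,0.0000); ey = (-0.0000,1.0000)
θ=47°: P = B + 0.78·ex + -2.40·ey = (2.8260,-0.2059)
θ=71°: B = A + 3.00·(cos71°, sin71°) = (0.9767, 2.8366)
θ=71°: |BD| = 6.6578
θ=71°: circle(B,7.00) ∩ circle(D,3.00): a=6.3329, h=2.9824
θ=71°:   candidates: C₊=(7.9767,2.8366) cross=19.856; C₋=(5.4354,-2.5597) cross=-19.856
θ=71°:   branch + wants cross > 0 → take C=(7.9767,2.8366) (cross=19.856)
θ=71°: ex = (C−B)/|BC| = (1.0000,-0.0000); ey = (0.0000,1.0000)
θ=71°: P = B + 0.78·ex + -2.40·ey = (1.7567,0.4366)
θ=334°: B = A + 3.00·(cos334°, sin334°) = (2.6964, -1.3151)
θ=334°: |BD| = 4.5001
θ=334°: circle(B,7.00) ∩ circle(D,3.00): a=6.6944, h=2.0457
θ=334°:   candidates: C₊=(8.5007,2.5977) cross=9.206; C₋=(9.6964,-1.3151) cross=-9.206
θ=334°:   branch + wants cross > 0 → take C=(8.5007,2.5977) (cross=9.206)
θ=334°: ex = (C−B)/|BC| = (0.8292,0.5590); ey = (-0.5590,0.8292)
θ=334°: P = B + 0.78·ex + -2.40·ey = (4.6847,-2.8692)

θ=18°: 3.63 -1.47
θ=47°: 2.83 -0.21
θ=71°: 1.76 0.44
θ=334°: 4.68 -2.87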